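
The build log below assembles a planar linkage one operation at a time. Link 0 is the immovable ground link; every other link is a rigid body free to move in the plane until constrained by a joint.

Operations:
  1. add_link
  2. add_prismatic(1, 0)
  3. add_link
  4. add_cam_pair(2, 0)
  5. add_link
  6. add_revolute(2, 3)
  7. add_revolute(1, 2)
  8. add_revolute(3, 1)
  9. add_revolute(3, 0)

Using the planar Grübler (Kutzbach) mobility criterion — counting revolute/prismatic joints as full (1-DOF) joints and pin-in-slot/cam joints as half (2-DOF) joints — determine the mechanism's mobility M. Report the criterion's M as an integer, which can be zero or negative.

L=1 J1=0 J2=0
add link → L=2 J1=0 J2=0
P@1,0 dof=1 J1 → L=2 J1=1 J2=0
add link → L=3 J1=1 J2=0
C@2,0 dof=2 J2 → L=3 J1=1 J2=1
add link → L=4 J1=1 J2=1
R@2,3 dof=1 J1 → L=4 J1=2 J2=1
R@1,2 dof=1 J1 → L=4 J1=3 J2=1
R@3,1 dof=1 J1 → L=4 J1=4 J2=1
R@3,0 dof=1 J1 → L=4 J1=5 J2=1
M=3(L−1)−2J1−J2=3·3−2·5−1=-2

M = -2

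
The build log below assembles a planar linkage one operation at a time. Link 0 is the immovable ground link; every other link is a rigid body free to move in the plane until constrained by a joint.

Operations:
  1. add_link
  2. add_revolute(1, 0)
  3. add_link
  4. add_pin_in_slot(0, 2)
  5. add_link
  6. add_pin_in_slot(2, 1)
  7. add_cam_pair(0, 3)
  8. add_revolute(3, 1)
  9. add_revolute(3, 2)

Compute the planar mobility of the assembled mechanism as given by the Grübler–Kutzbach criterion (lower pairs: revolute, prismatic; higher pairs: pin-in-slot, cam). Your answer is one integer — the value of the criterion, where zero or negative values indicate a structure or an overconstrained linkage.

M = 0

link 0 = ground. State L|J1|J2 = 1|0|0
+link1  2|0|0
R(1,0) f=1→J1  2|1|0
+link2  3|1|0
PS(0,2) f=2→J2  3|1|1
+link3  4|1|1
PS(2,1) f=2→J2  4|1|2
C(0,3) f=2→J2  4|1|3
R(3,1) f=1→J1  4|2|3
R(3,2) f=1→J1  4|3|3
M = 3(4−1)−2·3−3 = 9−6−3 = 0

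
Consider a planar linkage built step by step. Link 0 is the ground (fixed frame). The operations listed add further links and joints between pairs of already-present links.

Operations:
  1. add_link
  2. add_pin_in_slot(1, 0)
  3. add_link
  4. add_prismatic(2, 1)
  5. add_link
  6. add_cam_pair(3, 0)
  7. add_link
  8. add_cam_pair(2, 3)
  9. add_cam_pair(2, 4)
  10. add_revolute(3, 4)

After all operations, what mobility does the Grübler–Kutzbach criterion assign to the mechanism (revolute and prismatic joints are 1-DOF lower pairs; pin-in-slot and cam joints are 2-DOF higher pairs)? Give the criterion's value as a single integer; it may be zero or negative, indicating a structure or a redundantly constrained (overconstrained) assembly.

M = 4

ground; <1,0,0>
#1 <2,0,0>
PS:1↔0 J2 <2,0,1>
#2 <3,0,1>
P:2↔1 J1 <3,1,1>
#3 <4,1,1>
C:3↔0 J2 <4,1,2>
#4 <5,1,2>
C:2↔3 J2 <5,1,3>
C:2↔4 J2 <5,1,4>
R:3↔4 J1 <5,2,4>
3×4 − 2×2 − 1×4 = 4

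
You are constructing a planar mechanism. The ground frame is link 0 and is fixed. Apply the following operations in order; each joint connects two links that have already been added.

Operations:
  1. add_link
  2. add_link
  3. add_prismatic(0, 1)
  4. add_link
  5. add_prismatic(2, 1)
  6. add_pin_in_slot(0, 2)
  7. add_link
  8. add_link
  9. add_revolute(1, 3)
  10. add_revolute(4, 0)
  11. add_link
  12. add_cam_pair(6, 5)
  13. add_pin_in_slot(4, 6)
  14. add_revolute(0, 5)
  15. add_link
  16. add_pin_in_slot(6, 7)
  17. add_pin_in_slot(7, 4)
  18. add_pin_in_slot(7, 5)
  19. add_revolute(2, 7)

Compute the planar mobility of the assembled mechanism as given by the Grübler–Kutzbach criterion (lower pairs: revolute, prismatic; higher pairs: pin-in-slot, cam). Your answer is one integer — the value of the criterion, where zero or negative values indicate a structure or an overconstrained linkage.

L=1 J1=0 J2=0
add link → L=2 J1=0 J2=0
add link → L=3 J1=0 J2=0
P@0,1 dof=1 J1 → L=3 J1=1 J2=0
add link → L=4 J1=1 J2=0
P@2,1 dof=1 J1 → L=4 J1=2 J2=0
PS@0,2 dof=2 J2 → L=4 J1=2 J2=1
add link → L=5 J1=2 J2=1
add link → L=6 J1=2 J2=1
R@1,3 dof=1 J1 → L=6 J1=3 J2=1
R@4,0 dof=1 J1 → L=6 J1=4 J2=1
add link → L=7 J1=4 J2=1
C@6,5 dof=2 J2 → L=7 J1=4 J2=2
PS@4,6 dof=2 J2 → L=7 J1=4 J2=3
R@0,5 dof=1 J1 → L=7 J1=5 J2=3
add link → L=8 J1=5 J2=3
PS@6,7 dof=2 J2 → L=8 J1=5 J2=4
PS@7,4 dof=2 J2 → L=8 J1=5 J2=5
PS@7,5 dof=2 J2 → L=8 J1=5 J2=6
R@2,7 dof=1 J1 → L=8 J1=6 J2=6
M=3(L−1)−2J1−J2=3·7−2·6−6=3

M = 3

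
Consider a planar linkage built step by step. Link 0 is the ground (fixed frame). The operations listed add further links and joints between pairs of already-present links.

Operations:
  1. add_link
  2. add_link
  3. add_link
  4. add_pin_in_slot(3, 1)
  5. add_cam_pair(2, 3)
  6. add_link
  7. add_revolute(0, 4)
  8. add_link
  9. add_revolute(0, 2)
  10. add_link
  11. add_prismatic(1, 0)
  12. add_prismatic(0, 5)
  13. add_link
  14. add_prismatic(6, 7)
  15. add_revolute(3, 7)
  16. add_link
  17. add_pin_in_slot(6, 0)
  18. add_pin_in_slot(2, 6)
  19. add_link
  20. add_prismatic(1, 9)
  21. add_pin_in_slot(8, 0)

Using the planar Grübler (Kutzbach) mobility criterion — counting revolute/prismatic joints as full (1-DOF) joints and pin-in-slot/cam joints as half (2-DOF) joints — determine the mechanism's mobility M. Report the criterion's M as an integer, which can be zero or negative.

L=1 J1=0 J2=0
add link → L=2 J1=0 J2=0
add link → L=3 J1=0 J2=0
add link → L=4 J1=0 J2=0
PS@3,1 dof=2 J2 → L=4 J1=0 J2=1
C@2,3 dof=2 J2 → L=4 J1=0 J2=2
add link → L=5 J1=0 J2=2
R@0,4 dof=1 J1 → L=5 J1=1 J2=2
add link → L=6 J1=1 J2=2
R@0,2 dof=1 J1 → L=6 J1=2 J2=2
add link → L=7 J1=2 J2=2
P@1,0 dof=1 J1 → L=7 J1=3 J2=2
P@0,5 dof=1 J1 → L=7 J1=4 J2=2
add link → L=8 J1=4 J2=2
P@6,7 dof=1 J1 → L=8 J1=5 J2=2
R@3,7 dof=1 J1 → L=8 J1=6 J2=2
add link → L=9 J1=6 J2=2
PS@6,0 dof=2 J2 → L=9 J1=6 J2=3
PS@2,6 dof=2 J2 → L=9 J1=6 J2=4
add link → L=10 J1=6 J2=4
P@1,9 dof=1 J1 → L=10 J1=7 J2=4
PS@8,0 dof=2 J2 → L=10 J1=7 J2=5
M=3(L−1)−2J1−J2=3·9−2·7−5=8

M = 8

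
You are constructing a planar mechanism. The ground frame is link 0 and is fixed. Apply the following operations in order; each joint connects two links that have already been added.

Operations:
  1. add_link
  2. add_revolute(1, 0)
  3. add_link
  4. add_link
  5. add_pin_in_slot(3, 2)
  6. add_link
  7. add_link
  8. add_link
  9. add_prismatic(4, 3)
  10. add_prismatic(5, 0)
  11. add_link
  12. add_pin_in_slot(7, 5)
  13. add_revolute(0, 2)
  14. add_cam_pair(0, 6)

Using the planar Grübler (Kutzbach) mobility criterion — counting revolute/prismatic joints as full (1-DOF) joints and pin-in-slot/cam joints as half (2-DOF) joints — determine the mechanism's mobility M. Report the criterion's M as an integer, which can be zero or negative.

M = 10

(L,J1,J2)=(1,0,0); link0 fixed
link1: (2,0,0)
R 1-0 [J1]: (2,1,0)
link2: (3,1,0)
link3: (4,1,0)
PS 3-2 [J2]: (4,1,1)
link4: (5,1,1)
link5: (6,1,1)
link6: (7,1,1)
P 4-3 [J1]: (7,2,1)
P 5-0 [J1]: (7,3,1)
link7: (8,3,1)
PS 7-5 [J2]: (8,3,2)
R 0-2 [J1]: (8,4,2)
C 0-6 [J2]: (8,4,3)
Grübler: 3·7 − 2·4 − 3 = 10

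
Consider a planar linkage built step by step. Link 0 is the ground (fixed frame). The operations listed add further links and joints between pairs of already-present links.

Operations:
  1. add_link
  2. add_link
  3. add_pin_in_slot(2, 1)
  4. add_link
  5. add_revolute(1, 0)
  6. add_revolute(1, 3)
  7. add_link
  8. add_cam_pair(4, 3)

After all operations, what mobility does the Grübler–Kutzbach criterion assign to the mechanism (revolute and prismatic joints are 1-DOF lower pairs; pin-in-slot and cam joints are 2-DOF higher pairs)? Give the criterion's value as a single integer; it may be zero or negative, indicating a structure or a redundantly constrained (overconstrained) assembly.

(L,J1,J2)=(1,0,0); link0 fixed
link1: (2,0,0)
link2: (3,0,0)
PS 2-1 [J2]: (3,0,1)
link3: (4,0,1)
R 1-0 [J1]: (4,1,1)
R 1-3 [J1]: (4,2,1)
link4: (5,2,1)
C 4-3 [J2]: (5,2,2)
Grübler: 3·4 − 2·2 − 2 = 6

M = 6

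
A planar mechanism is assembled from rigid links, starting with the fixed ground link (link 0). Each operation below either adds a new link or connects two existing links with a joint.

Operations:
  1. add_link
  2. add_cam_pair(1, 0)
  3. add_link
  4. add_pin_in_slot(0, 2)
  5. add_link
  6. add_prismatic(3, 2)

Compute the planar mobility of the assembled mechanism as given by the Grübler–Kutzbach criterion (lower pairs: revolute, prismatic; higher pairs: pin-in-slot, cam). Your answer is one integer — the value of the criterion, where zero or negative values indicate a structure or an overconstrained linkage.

M = 5

(L,J1,J2)=(1,0,0); link0 fixed
link1: (2,0,0)
C 1-0 [J2]: (2,0,1)
link2: (3,0,1)
PS 0-2 [J2]: (3,0,2)
link3: (4,0,2)
P 3-2 [J1]: (4,1,2)
Grübler: 3·3 − 2·1 − 2 = 5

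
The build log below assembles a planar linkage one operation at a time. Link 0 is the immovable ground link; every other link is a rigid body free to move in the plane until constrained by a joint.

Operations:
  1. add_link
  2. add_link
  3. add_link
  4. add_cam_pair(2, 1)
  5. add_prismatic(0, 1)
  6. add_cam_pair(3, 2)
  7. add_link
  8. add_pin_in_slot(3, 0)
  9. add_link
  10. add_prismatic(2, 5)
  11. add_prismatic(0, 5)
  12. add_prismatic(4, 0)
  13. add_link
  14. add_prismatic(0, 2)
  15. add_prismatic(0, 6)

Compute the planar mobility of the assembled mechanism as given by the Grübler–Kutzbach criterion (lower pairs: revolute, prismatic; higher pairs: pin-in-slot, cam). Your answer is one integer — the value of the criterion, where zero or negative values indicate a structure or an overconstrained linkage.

(L,J1,J2)=(1,0,0); link0 fixed
link1: (2,0,0)
link2: (3,0,0)
link3: (4,0,0)
C 2-1 [J2]: (4,0,1)
P 0-1 [J1]: (4,1,1)
C 3-2 [J2]: (4,1,2)
link4: (5,1,2)
PS 3-0 [J2]: (5,1,3)
link5: (6,1,3)
P 2-5 [J1]: (6,2,3)
P 0-5 [J1]: (6,3,3)
P 4-0 [J1]: (6,4,3)
link6: (7,4,3)
P 0-2 [J1]: (7,5,3)
P 0-6 [J1]: (7,6,3)
Grübler: 3·6 − 2·6 − 3 = 3

M = 3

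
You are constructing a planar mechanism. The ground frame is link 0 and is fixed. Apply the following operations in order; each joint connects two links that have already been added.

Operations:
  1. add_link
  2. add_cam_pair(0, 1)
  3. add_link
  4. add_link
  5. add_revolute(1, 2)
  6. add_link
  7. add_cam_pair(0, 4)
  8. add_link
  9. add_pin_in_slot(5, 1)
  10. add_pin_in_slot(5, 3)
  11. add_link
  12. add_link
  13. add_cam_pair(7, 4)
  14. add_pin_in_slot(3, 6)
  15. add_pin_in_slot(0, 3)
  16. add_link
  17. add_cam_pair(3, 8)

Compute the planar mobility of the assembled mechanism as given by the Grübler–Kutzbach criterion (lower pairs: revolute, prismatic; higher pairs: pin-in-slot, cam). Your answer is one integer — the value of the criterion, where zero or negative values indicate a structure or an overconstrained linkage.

M = 14

L=1 J1=0 J2=0
add link → L=2 J1=0 J2=0
C@0,1 dof=2 J2 → L=2 J1=0 J2=1
add link → L=3 J1=0 J2=1
add link → L=4 J1=0 J2=1
R@1,2 dof=1 J1 → L=4 J1=1 J2=1
add link → L=5 J1=1 J2=1
C@0,4 dof=2 J2 → L=5 J1=1 J2=2
add link → L=6 J1=1 J2=2
PS@5,1 dof=2 J2 → L=6 J1=1 J2=3
PS@5,3 dof=2 J2 → L=6 J1=1 J2=4
add link → L=7 J1=1 J2=4
add link → L=8 J1=1 J2=4
C@7,4 dof=2 J2 → L=8 J1=1 J2=5
PS@3,6 dof=2 J2 → L=8 J1=1 J2=6
PS@0,3 dof=2 J2 → L=8 J1=1 J2=7
add link → L=9 J1=1 J2=7
C@3,8 dof=2 J2 → L=9 J1=1 J2=8
M=3(L−1)−2J1−J2=3·8−2·1−8=14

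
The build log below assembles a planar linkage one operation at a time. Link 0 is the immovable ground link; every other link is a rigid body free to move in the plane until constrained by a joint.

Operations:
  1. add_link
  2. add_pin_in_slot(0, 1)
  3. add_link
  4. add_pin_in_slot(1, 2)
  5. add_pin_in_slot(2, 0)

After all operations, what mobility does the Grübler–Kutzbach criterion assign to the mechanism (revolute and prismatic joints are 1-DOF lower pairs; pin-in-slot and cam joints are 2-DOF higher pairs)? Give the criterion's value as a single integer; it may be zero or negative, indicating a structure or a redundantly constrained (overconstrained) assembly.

M = 3

[1;0;0] (link 0 is ground)
L+ [2;0;0]
PS(0,1)∈J2 [2;0;1]
L+ [3;0;1]
PS(1,2)∈J2 [3;0;2]
PS(2,0)∈J2 [3;0;3]
mobility = 6 − 0 − 3 = 3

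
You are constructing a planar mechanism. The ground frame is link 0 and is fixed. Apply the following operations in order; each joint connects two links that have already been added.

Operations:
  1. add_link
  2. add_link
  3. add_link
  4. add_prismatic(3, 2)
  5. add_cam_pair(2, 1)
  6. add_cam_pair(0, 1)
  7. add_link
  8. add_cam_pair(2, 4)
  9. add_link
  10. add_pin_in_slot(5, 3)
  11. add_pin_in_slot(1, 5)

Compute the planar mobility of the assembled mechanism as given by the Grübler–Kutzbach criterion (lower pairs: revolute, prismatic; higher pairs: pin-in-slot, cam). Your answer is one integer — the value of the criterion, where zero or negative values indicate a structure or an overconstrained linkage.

M = 8

[1;0;0] (link 0 is ground)
L+ [2;0;0]
L+ [3;0;0]
L+ [4;0;0]
P(3,2)∈J1 [4;1;0]
C(2,1)∈J2 [4;1;1]
C(0,1)∈J2 [4;1;2]
L+ [5;1;2]
C(2,4)∈J2 [5;1;3]
L+ [6;1;3]
PS(5,3)∈J2 [6;1;4]
PS(1,5)∈J2 [6;1;5]
mobility = 15 − 2 − 5 = 8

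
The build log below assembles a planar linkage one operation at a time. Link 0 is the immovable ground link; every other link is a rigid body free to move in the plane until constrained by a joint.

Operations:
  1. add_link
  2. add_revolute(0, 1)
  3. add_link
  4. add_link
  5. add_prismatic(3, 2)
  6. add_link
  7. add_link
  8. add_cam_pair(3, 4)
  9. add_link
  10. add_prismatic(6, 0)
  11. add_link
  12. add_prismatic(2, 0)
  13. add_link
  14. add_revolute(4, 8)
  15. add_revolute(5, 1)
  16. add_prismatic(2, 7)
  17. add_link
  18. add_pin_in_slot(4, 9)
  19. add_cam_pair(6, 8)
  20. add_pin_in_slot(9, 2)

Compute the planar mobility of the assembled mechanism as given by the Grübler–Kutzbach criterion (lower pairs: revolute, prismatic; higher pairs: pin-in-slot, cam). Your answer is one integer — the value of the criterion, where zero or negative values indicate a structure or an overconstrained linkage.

[1;0;0] (link 0 is ground)
L+ [2;0;0]
R(0,1)∈J1 [2;1;0]
L+ [3;1;0]
L+ [4;1;0]
P(3,2)∈J1 [4;2;0]
L+ [5;2;0]
L+ [6;2;0]
C(3,4)∈J2 [6;2;1]
L+ [7;2;1]
P(6,0)∈J1 [7;3;1]
L+ [8;3;1]
P(2,0)∈J1 [8;4;1]
L+ [9;4;1]
R(4,8)∈J1 [9;5;1]
R(5,1)∈J1 [9;6;1]
P(2,7)∈J1 [9;7;1]
L+ [10;7;1]
PS(4,9)∈J2 [10;7;2]
C(6,8)∈J2 [10;7;3]
PS(9,2)∈J2 [10;7;4]
mobility = 27 − 14 − 4 = 9

M = 9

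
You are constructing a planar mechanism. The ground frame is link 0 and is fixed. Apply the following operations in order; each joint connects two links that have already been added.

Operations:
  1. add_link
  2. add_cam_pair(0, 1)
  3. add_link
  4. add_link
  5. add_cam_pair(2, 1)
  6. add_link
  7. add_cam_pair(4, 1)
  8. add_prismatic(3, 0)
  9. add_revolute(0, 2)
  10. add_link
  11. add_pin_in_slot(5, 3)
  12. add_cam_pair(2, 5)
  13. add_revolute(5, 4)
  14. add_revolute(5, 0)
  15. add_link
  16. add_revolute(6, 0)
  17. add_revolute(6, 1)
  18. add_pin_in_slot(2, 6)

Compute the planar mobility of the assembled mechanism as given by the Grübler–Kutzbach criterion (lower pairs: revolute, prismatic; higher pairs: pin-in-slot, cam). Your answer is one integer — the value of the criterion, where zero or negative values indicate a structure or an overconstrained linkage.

M = 0

ground; <1,0,0>
#1 <2,0,0>
C:0↔1 J2 <2,0,1>
#2 <3,0,1>
#3 <4,0,1>
C:2↔1 J2 <4,0,2>
#4 <5,0,2>
C:4↔1 J2 <5,0,3>
P:3↔0 J1 <5,1,3>
R:0↔2 J1 <5,2,3>
#5 <6,2,3>
PS:5↔3 J2 <6,2,4>
C:2↔5 J2 <6,2,5>
R:5↔4 J1 <6,3,5>
R:5↔0 J1 <6,4,5>
#6 <7,4,5>
R:6↔0 J1 <7,5,5>
R:6↔1 J1 <7,6,5>
PS:2↔6 J2 <7,6,6>
3×6 − 2×6 − 1×6 = 0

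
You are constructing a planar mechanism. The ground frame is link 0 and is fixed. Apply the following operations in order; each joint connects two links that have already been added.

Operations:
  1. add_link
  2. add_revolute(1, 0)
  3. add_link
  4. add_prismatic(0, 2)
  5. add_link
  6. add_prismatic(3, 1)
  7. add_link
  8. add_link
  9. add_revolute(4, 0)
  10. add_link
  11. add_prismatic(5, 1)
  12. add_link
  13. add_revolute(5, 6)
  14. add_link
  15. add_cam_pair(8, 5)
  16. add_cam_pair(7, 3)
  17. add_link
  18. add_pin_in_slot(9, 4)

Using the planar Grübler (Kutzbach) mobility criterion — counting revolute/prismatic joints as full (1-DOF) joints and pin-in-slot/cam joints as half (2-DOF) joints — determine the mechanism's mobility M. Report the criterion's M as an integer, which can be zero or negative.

M = 12

[1;0;0] (link 0 is ground)
L+ [2;0;0]
R(1,0)∈J1 [2;1;0]
L+ [3;1;0]
P(0,2)∈J1 [3;2;0]
L+ [4;2;0]
P(3,1)∈J1 [4;3;0]
L+ [5;3;0]
L+ [6;3;0]
R(4,0)∈J1 [6;4;0]
L+ [7;4;0]
P(5,1)∈J1 [7;5;0]
L+ [8;5;0]
R(5,6)∈J1 [8;6;0]
L+ [9;6;0]
C(8,5)∈J2 [9;6;1]
C(7,3)∈J2 [9;6;2]
L+ [10;6;2]
PS(9,4)∈J2 [10;6;3]
mobility = 27 − 12 − 3 = 12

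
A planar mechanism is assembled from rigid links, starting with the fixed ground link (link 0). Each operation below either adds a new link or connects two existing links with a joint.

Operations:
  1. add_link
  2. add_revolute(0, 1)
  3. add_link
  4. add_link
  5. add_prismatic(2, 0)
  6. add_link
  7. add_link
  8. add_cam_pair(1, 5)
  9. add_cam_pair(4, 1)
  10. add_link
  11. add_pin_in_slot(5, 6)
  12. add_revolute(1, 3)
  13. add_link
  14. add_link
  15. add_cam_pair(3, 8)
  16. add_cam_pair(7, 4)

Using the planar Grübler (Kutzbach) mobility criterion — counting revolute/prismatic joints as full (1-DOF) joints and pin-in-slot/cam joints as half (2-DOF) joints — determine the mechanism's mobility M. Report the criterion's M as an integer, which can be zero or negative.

ground; <1,0,0>
#1 <2,0,0>
R:0↔1 J1 <2,1,0>
#2 <3,1,0>
#3 <4,1,0>
P:2↔0 J1 <4,2,0>
#4 <5,2,0>
#5 <6,2,0>
C:1↔5 J2 <6,2,1>
C:4↔1 J2 <6,2,2>
#6 <7,2,2>
PS:5↔6 J2 <7,2,3>
R:1↔3 J1 <7,3,3>
#7 <8,3,3>
#8 <9,3,3>
C:3↔8 J2 <9,3,4>
C:7↔4 J2 <9,3,5>
3×8 − 2×3 − 1×5 = 13

M = 13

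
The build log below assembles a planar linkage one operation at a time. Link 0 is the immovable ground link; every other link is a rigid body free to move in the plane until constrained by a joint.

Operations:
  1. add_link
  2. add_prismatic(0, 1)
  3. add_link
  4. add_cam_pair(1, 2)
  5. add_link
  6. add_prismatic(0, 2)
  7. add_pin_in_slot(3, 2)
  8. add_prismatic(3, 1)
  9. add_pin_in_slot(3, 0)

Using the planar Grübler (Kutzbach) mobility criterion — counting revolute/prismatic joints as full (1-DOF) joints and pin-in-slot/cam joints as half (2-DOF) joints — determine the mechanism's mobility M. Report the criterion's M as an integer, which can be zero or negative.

M = 0

[1;0;0] (link 0 is ground)
L+ [2;0;0]
P(0,1)∈J1 [2;1;0]
L+ [3;1;0]
C(1,2)∈J2 [3;1;1]
L+ [4;1;1]
P(0,2)∈J1 [4;2;1]
PS(3,2)∈J2 [4;2;2]
P(3,1)∈J1 [4;3;2]
PS(3,0)∈J2 [4;3;3]
mobility = 9 − 6 − 3 = 0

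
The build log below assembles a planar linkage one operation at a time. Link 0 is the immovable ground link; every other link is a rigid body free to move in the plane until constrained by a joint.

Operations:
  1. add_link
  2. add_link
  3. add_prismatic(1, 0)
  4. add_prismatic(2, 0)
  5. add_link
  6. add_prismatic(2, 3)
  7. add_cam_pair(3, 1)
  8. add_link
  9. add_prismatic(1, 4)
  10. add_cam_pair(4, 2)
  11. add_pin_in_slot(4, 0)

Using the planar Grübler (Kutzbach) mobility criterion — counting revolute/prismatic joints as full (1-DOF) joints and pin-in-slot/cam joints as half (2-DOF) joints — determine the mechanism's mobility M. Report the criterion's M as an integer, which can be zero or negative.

M = 1

[1;0;0] (link 0 is ground)
L+ [2;0;0]
L+ [3;0;0]
P(1,0)∈J1 [3;1;0]
P(2,0)∈J1 [3;2;0]
L+ [4;2;0]
P(2,3)∈J1 [4;3;0]
C(3,1)∈J2 [4;3;1]
L+ [5;3;1]
P(1,4)∈J1 [5;4;1]
C(4,2)∈J2 [5;4;2]
PS(4,0)∈J2 [5;4;3]
mobility = 12 − 8 − 3 = 1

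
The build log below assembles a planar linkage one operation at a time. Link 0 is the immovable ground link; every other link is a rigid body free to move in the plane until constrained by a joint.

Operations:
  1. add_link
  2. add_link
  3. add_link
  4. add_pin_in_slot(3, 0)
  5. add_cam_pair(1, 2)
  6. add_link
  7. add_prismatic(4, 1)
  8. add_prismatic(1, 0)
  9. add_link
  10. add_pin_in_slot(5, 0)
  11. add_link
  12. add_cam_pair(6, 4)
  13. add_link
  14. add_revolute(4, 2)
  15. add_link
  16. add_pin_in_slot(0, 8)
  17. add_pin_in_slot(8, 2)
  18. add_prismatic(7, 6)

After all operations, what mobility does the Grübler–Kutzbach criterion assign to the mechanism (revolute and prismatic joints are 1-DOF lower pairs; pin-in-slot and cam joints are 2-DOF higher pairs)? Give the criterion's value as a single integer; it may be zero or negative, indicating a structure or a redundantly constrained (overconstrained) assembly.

M = 10

link 0 = ground. State L|J1|J2 = 1|0|0
+link1  2|0|0
+link2  3|0|0
+link3  4|0|0
PS(3,0) f=2→J2  4|0|1
C(1,2) f=2→J2  4|0|2
+link4  5|0|2
P(4,1) f=1→J1  5|1|2
P(1,0) f=1→J1  5|2|2
+link5  6|2|2
PS(5,0) f=2→J2  6|2|3
+link6  7|2|3
C(6,4) f=2→J2  7|2|4
+link7  8|2|4
R(4,2) f=1→J1  8|3|4
+link8  9|3|4
PS(0,8) f=2→J2  9|3|5
PS(8,2) f=2→J2  9|3|6
P(7,6) f=1→J1  9|4|6
M = 3(9−1)−2·4−6 = 24−8−6 = 10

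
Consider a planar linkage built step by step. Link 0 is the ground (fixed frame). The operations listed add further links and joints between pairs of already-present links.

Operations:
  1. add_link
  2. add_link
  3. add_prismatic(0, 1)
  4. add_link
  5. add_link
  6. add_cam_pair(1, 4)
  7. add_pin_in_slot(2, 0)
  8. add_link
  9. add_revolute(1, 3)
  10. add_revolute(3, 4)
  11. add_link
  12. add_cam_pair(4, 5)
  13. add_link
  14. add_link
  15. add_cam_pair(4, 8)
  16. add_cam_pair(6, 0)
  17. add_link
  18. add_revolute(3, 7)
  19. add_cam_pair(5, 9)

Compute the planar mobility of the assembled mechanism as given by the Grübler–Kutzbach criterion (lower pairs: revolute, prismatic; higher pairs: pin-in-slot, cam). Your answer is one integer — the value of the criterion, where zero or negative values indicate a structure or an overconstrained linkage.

L=1 J1=0 J2=0
add link → L=2 J1=0 J2=0
add link → L=3 J1=0 J2=0
P@0,1 dof=1 J1 → L=3 J1=1 J2=0
add link → L=4 J1=1 J2=0
add link → L=5 J1=1 J2=0
C@1,4 dof=2 J2 → L=5 J1=1 J2=1
PS@2,0 dof=2 J2 → L=5 J1=1 J2=2
add link → L=6 J1=1 J2=2
R@1,3 dof=1 J1 → L=6 J1=2 J2=2
R@3,4 dof=1 J1 → L=6 J1=3 J2=2
add link → L=7 J1=3 J2=2
C@4,5 dof=2 J2 → L=7 J1=3 J2=3
add link → L=8 J1=3 J2=3
add link → L=9 J1=3 J2=3
C@4,8 dof=2 J2 → L=9 J1=3 J2=4
C@6,0 dof=2 J2 → L=9 J1=3 J2=5
add link → L=10 J1=3 J2=5
R@3,7 dof=1 J1 → L=10 J1=4 J2=5
C@5,9 dof=2 J2 → L=10 J1=4 J2=6
M=3(L−1)−2J1−J2=3·9−2·4−6=13

M = 13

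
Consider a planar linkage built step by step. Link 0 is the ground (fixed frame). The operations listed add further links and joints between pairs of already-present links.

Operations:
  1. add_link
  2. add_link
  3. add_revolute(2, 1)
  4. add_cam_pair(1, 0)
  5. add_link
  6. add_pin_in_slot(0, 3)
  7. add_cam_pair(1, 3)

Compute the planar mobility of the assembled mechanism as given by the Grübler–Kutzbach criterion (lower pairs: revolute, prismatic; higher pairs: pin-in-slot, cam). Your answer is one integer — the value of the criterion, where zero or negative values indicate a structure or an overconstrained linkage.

M = 4

L=1 J1=0 J2=0
add link → L=2 J1=0 J2=0
add link → L=3 J1=0 J2=0
R@2,1 dof=1 J1 → L=3 J1=1 J2=0
C@1,0 dof=2 J2 → L=3 J1=1 J2=1
add link → L=4 J1=1 J2=1
PS@0,3 dof=2 J2 → L=4 J1=1 J2=2
C@1,3 dof=2 J2 → L=4 J1=1 J2=3
M=3(L−1)−2J1−J2=3·3−2·1−3=4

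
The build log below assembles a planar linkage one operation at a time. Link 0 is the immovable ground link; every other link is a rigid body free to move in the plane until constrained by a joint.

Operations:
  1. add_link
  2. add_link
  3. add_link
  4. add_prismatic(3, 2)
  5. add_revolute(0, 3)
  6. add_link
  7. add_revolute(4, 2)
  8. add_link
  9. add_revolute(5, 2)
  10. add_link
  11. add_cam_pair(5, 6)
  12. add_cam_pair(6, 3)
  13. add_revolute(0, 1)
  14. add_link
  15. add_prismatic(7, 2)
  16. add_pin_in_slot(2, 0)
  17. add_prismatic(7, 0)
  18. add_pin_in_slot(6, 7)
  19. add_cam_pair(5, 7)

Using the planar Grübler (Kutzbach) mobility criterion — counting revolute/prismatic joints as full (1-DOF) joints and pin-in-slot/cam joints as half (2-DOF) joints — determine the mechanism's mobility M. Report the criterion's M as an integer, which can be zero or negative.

L=1 J1=0 J2=0
add link → L=2 J1=0 J2=0
add link → L=3 J1=0 J2=0
add link → L=4 J1=0 J2=0
P@3,2 dof=1 J1 → L=4 J1=1 J2=0
R@0,3 dof=1 J1 → L=4 J1=2 J2=0
add link → L=5 J1=2 J2=0
R@4,2 dof=1 J1 → L=5 J1=3 J2=0
add link → L=6 J1=3 J2=0
R@5,2 dof=1 J1 → L=6 J1=4 J2=0
add link → L=7 J1=4 J2=0
C@5,6 dof=2 J2 → L=7 J1=4 J2=1
C@6,3 dof=2 J2 → L=7 J1=4 J2=2
R@0,1 dof=1 J1 → L=7 J1=5 J2=2
add link → L=8 J1=5 J2=2
P@7,2 dof=1 J1 → L=8 J1=6 J2=2
PS@2,0 dof=2 J2 → L=8 J1=6 J2=3
P@7,0 dof=1 J1 → L=8 J1=7 J2=3
PS@6,7 dof=2 J2 → L=8 J1=7 J2=4
C@5,7 dof=2 J2 → L=8 J1=7 J2=5
M=3(L−1)−2J1−J2=3·7−2·7−5=2

M = 2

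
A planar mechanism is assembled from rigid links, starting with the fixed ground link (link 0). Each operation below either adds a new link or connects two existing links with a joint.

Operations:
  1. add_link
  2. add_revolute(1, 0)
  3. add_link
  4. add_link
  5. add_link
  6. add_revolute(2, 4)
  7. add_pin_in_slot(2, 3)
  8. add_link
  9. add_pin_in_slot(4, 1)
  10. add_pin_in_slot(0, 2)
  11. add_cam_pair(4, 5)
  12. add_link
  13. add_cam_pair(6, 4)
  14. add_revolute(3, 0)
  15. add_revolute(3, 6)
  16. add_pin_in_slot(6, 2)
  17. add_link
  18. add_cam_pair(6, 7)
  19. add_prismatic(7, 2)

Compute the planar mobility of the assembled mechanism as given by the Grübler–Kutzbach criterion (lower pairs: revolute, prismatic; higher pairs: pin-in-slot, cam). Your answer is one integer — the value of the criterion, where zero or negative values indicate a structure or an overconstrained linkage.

[1;0;0] (link 0 is ground)
L+ [2;0;0]
R(1,0)∈J1 [2;1;0]
L+ [3;1;0]
L+ [4;1;0]
L+ [5;1;0]
R(2,4)∈J1 [5;2;0]
PS(2,3)∈J2 [5;2;1]
L+ [6;2;1]
PS(4,1)∈J2 [6;2;2]
PS(0,2)∈J2 [6;2;3]
C(4,5)∈J2 [6;2;4]
L+ [7;2;4]
C(6,4)∈J2 [7;2;5]
R(3,0)∈J1 [7;3;5]
R(3,6)∈J1 [7;4;5]
PS(6,2)∈J2 [7;4;6]
L+ [8;4;6]
C(6,7)∈J2 [8;4;7]
P(7,2)∈J1 [8;5;7]
mobility = 21 − 10 − 7 = 4

M = 4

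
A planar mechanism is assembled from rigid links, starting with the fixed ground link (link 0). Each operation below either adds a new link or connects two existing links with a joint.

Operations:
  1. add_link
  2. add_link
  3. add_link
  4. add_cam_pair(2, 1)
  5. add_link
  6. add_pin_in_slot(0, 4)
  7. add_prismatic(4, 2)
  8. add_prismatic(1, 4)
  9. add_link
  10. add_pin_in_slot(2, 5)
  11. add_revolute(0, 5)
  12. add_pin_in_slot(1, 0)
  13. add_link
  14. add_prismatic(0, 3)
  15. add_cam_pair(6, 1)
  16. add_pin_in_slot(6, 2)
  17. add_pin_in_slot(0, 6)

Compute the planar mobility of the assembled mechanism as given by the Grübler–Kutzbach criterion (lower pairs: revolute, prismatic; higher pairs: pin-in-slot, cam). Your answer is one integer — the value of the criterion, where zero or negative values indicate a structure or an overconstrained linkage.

L=1 J1=0 J2=0
add link → L=2 J1=0 J2=0
add link → L=3 J1=0 J2=0
add link → L=4 J1=0 J2=0
C@2,1 dof=2 J2 → L=4 J1=0 J2=1
add link → L=5 J1=0 J2=1
PS@0,4 dof=2 J2 → L=5 J1=0 J2=2
P@4,2 dof=1 J1 → L=5 J1=1 J2=2
P@1,4 dof=1 J1 → L=5 J1=2 J2=2
add link → L=6 J1=2 J2=2
PS@2,5 dof=2 J2 → L=6 J1=2 J2=3
R@0,5 dof=1 J1 → L=6 J1=3 J2=3
PS@1,0 dof=2 J2 → L=6 J1=3 J2=4
add link → L=7 J1=3 J2=4
P@0,3 dof=1 J1 → L=7 J1=4 J2=4
C@6,1 dof=2 J2 → L=7 J1=4 J2=5
PS@6,2 dof=2 J2 → L=7 J1=4 J2=6
PS@0,6 dof=2 J2 → L=7 J1=4 J2=7
M=3(L−1)−2J1−J2=3·6−2·4−7=3

M = 3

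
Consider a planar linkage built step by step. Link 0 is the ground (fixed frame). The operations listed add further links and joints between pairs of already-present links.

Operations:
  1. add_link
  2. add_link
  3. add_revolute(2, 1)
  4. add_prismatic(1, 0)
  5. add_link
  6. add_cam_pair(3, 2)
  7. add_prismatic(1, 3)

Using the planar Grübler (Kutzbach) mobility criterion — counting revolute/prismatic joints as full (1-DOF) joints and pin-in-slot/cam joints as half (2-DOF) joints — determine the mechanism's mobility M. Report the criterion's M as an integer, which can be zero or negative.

[1;0;0] (link 0 is ground)
L+ [2;0;0]
L+ [3;0;0]
R(2,1)∈J1 [3;1;0]
P(1,0)∈J1 [3;2;0]
L+ [4;2;0]
C(3,2)∈J2 [4;2;1]
P(1,3)∈J1 [4;3;1]
mobility = 9 − 6 − 1 = 2

M = 2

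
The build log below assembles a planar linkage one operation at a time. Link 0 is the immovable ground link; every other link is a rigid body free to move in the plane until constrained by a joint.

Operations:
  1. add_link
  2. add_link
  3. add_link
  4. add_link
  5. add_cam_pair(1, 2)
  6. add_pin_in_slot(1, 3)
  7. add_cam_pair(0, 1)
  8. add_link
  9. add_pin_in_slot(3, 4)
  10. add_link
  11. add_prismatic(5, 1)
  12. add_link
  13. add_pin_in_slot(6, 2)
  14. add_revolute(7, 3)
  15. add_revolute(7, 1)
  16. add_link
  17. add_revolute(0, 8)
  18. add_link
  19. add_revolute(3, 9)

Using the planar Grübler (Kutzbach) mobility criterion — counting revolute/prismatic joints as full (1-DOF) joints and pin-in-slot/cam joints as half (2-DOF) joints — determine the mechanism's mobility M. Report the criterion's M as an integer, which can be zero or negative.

M = 12

[1;0;0] (link 0 is ground)
L+ [2;0;0]
L+ [3;0;0]
L+ [4;0;0]
L+ [5;0;0]
C(1,2)∈J2 [5;0;1]
PS(1,3)∈J2 [5;0;2]
C(0,1)∈J2 [5;0;3]
L+ [6;0;3]
PS(3,4)∈J2 [6;0;4]
L+ [7;0;4]
P(5,1)∈J1 [7;1;4]
L+ [8;1;4]
PS(6,2)∈J2 [8;1;5]
R(7,3)∈J1 [8;2;5]
R(7,1)∈J1 [8;3;5]
L+ [9;3;5]
R(0,8)∈J1 [9;4;5]
L+ [10;4;5]
R(3,9)∈J1 [10;5;5]
mobility = 27 − 10 − 5 = 12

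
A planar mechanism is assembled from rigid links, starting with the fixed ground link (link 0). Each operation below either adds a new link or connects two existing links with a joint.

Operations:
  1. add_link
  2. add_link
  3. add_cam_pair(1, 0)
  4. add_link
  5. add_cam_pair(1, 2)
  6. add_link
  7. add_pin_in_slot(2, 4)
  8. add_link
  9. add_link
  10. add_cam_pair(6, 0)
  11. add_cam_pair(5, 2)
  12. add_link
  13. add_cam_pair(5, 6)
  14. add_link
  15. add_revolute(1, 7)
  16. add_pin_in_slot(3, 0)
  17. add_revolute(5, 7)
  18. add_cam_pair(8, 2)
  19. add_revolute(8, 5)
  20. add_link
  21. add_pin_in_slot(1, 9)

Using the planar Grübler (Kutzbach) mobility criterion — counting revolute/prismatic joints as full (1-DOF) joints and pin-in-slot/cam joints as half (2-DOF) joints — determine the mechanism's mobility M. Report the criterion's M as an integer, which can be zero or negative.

M = 12

(L,J1,J2)=(1,0,0); link0 fixed
link1: (2,0,0)
link2: (3,0,0)
C 1-0 [J2]: (3,0,1)
link3: (4,0,1)
C 1-2 [J2]: (4,0,2)
link4: (5,0,2)
PS 2-4 [J2]: (5,0,3)
link5: (6,0,3)
link6: (7,0,3)
C 6-0 [J2]: (7,0,4)
C 5-2 [J2]: (7,0,5)
link7: (8,0,5)
C 5-6 [J2]: (8,0,6)
link8: (9,0,6)
R 1-7 [J1]: (9,1,6)
PS 3-0 [J2]: (9,1,7)
R 5-7 [J1]: (9,2,7)
C 8-2 [J2]: (9,2,8)
R 8-5 [J1]: (9,3,8)
link9: (10,3,8)
PS 1-9 [J2]: (10,3,9)
Grübler: 3·9 − 2·3 − 9 = 12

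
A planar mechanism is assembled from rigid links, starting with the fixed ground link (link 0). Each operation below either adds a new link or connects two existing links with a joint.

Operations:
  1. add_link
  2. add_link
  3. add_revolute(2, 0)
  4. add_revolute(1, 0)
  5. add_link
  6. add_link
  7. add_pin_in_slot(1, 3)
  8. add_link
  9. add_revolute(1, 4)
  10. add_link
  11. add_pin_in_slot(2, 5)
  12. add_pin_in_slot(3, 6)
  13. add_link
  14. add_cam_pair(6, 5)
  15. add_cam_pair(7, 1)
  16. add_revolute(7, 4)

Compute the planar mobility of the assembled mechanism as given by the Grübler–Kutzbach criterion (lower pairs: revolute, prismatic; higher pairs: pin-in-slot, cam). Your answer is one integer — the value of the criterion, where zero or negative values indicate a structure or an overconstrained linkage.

M = 8

L=1 J1=0 J2=0
add link → L=2 J1=0 J2=0
add link → L=3 J1=0 J2=0
R@2,0 dof=1 J1 → L=3 J1=1 J2=0
R@1,0 dof=1 J1 → L=3 J1=2 J2=0
add link → L=4 J1=2 J2=0
add link → L=5 J1=2 J2=0
PS@1,3 dof=2 J2 → L=5 J1=2 J2=1
add link → L=6 J1=2 J2=1
R@1,4 dof=1 J1 → L=6 J1=3 J2=1
add link → L=7 J1=3 J2=1
PS@2,5 dof=2 J2 → L=7 J1=3 J2=2
PS@3,6 dof=2 J2 → L=7 J1=3 J2=3
add link → L=8 J1=3 J2=3
C@6,5 dof=2 J2 → L=8 J1=3 J2=4
C@7,1 dof=2 J2 → L=8 J1=3 J2=5
R@7,4 dof=1 J1 → L=8 J1=4 J2=5
M=3(L−1)−2J1−J2=3·7−2·4−5=8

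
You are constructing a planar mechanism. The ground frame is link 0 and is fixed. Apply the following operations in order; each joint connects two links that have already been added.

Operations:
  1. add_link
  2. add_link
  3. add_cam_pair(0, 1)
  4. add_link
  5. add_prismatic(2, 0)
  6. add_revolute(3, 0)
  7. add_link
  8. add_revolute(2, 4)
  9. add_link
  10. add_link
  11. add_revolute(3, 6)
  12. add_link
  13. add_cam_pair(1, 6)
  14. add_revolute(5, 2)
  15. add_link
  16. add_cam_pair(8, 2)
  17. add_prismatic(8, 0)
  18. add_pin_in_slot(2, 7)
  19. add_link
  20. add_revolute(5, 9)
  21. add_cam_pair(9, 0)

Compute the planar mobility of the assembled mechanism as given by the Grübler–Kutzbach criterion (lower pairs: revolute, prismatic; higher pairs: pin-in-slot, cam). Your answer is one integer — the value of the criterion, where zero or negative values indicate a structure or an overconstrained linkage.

[1;0;0] (link 0 is ground)
L+ [2;0;0]
L+ [3;0;0]
C(0,1)∈J2 [3;0;1]
L+ [4;0;1]
P(2,0)∈J1 [4;1;1]
R(3,0)∈J1 [4;2;1]
L+ [5;2;1]
R(2,4)∈J1 [5;3;1]
L+ [6;3;1]
L+ [7;3;1]
R(3,6)∈J1 [7;4;1]
L+ [8;4;1]
C(1,6)∈J2 [8;4;2]
R(5,2)∈J1 [8;5;2]
L+ [9;5;2]
C(8,2)∈J2 [9;5;3]
P(8,0)∈J1 [9;6;3]
PS(2,7)∈J2 [9;6;4]
L+ [10;6;4]
R(5,9)∈J1 [10;7;4]
C(9,0)∈J2 [10;7;5]
mobility = 27 − 14 − 5 = 8

M = 8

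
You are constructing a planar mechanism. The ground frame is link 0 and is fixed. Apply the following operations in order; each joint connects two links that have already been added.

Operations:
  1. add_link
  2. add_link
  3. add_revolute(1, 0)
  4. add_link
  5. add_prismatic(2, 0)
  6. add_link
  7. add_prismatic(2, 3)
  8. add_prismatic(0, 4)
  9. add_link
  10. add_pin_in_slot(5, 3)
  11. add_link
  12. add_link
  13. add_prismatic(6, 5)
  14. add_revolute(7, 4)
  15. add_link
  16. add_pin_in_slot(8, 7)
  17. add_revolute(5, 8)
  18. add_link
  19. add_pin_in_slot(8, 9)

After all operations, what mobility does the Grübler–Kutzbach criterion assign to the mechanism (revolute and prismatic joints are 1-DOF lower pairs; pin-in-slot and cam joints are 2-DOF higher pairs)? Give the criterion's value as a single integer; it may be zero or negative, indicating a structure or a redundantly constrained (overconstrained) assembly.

link 0 = ground. State L|J1|J2 = 1|0|0
+link1  2|0|0
+link2  3|0|0
R(1,0) f=1→J1  3|1|0
+link3  4|1|0
P(2,0) f=1→J1  4|2|0
+link4  5|2|0
P(2,3) f=1→J1  5|3|0
P(0,4) f=1→J1  5|4|0
+link5  6|4|0
PS(5,3) f=2→J2  6|4|1
+link6  7|4|1
+link7  8|4|1
P(6,5) f=1→J1  8|5|1
R(7,4) f=1→J1  8|6|1
+link8  9|6|1
PS(8,7) f=2→J2  9|6|2
R(5,8) f=1→J1  9|7|2
+link9  10|7|2
PS(8,9) f=2→J2  10|7|3
M = 3(10−1)−2·7−3 = 27−14−3 = 10

M = 10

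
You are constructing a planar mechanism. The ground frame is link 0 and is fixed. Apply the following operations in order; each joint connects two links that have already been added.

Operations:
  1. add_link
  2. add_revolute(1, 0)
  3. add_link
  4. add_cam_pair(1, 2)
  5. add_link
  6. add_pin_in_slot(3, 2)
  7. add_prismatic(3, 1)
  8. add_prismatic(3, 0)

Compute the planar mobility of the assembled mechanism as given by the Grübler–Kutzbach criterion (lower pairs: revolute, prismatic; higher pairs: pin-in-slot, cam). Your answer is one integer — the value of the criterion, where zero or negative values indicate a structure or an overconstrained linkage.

M = 1

(L,J1,J2)=(1,0,0); link0 fixed
link1: (2,0,0)
R 1-0 [J1]: (2,1,0)
link2: (3,1,0)
C 1-2 [J2]: (3,1,1)
link3: (4,1,1)
PS 3-2 [J2]: (4,1,2)
P 3-1 [J1]: (4,2,2)
P 3-0 [J1]: (4,3,2)
Grübler: 3·3 − 2·3 − 2 = 1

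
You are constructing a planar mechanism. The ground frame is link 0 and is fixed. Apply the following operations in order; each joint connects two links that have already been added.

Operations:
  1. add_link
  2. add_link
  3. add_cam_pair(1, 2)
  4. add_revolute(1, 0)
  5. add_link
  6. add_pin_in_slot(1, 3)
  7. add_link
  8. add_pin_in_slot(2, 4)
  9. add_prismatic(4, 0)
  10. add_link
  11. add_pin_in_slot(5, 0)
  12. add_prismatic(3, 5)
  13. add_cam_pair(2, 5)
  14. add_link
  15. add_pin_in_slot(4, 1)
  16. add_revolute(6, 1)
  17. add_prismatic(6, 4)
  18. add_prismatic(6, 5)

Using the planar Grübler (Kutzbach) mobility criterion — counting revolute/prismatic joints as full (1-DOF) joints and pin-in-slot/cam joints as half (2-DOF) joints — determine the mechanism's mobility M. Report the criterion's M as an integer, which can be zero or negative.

M = 0

(L,J1,J2)=(1,0,0); link0 fixed
link1: (2,0,0)
link2: (3,0,0)
C 1-2 [J2]: (3,0,1)
R 1-0 [J1]: (3,1,1)
link3: (4,1,1)
PS 1-3 [J2]: (4,1,2)
link4: (5,1,2)
PS 2-4 [J2]: (5,1,3)
P 4-0 [J1]: (5,2,3)
link5: (6,2,3)
PS 5-0 [J2]: (6,2,4)
P 3-5 [J1]: (6,3,4)
C 2-5 [J2]: (6,3,5)
link6: (7,3,5)
PS 4-1 [J2]: (7,3,6)
R 6-1 [J1]: (7,4,6)
P 6-4 [J1]: (7,5,6)
P 6-5 [J1]: (7,6,6)
Grübler: 3·6 − 2·6 − 6 = 0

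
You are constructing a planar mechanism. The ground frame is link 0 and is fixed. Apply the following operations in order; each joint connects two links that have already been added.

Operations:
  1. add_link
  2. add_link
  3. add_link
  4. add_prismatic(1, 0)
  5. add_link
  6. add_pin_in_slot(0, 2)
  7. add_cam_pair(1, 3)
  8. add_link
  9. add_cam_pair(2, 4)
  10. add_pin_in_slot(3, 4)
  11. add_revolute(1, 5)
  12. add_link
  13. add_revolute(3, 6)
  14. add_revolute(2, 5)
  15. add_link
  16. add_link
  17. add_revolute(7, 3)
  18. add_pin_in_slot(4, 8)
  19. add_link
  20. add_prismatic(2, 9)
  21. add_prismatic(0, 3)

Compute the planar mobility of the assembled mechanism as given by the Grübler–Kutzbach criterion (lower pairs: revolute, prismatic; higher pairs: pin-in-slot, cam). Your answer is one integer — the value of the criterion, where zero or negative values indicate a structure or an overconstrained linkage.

M = 8

ground; <1,0,0>
#1 <2,0,0>
#2 <3,0,0>
#3 <4,0,0>
P:1↔0 J1 <4,1,0>
#4 <5,1,0>
PS:0↔2 J2 <5,1,1>
C:1↔3 J2 <5,1,2>
#5 <6,1,2>
C:2↔4 J2 <6,1,3>
PS:3↔4 J2 <6,1,4>
R:1↔5 J1 <6,2,4>
#6 <7,2,4>
R:3↔6 J1 <7,3,4>
R:2↔5 J1 <7,4,4>
#7 <8,4,4>
#8 <9,4,4>
R:7↔3 J1 <9,5,4>
PS:4↔8 J2 <9,5,5>
#9 <10,5,5>
P:2↔9 J1 <10,6,5>
P:0↔3 J1 <10,7,5>
3×9 − 2×7 − 1×5 = 8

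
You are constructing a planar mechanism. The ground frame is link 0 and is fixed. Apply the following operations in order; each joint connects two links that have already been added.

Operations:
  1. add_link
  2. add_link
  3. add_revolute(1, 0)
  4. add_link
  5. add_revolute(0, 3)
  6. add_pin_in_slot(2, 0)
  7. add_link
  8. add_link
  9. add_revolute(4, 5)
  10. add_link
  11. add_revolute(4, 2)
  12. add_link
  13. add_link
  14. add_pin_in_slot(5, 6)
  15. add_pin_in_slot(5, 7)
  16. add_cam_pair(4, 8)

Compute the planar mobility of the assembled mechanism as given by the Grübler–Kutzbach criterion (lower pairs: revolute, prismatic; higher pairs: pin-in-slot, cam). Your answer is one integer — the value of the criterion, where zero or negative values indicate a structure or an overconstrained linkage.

[1;0;0] (link 0 is ground)
L+ [2;0;0]
L+ [3;0;0]
R(1,0)∈J1 [3;1;0]
L+ [4;1;0]
R(0,3)∈J1 [4;2;0]
PS(2,0)∈J2 [4;2;1]
L+ [5;2;1]
L+ [6;2;1]
R(4,5)∈J1 [6;3;1]
L+ [7;3;1]
R(4,2)∈J1 [7;4;1]
L+ [8;4;1]
L+ [9;4;1]
PS(5,6)∈J2 [9;4;2]
PS(5,7)∈J2 [9;4;3]
C(4,8)∈J2 [9;4;4]
mobility = 24 − 8 − 4 = 12

M = 12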